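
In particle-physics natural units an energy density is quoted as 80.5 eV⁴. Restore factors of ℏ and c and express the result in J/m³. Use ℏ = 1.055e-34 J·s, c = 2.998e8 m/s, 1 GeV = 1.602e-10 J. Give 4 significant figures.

[E]/[L]³ = [E]⁴/(ℏc)³; restore (ℏc)⁻³.
1 GeV⁴ → 1/(ℏc)³ × (1 GeV in J)⁴ = 2.082e37 J/m³.
Convert the energy scale: 80.5 eV⁴ = 8.05e-35 GeV⁴.
Result: 8.05e-35 × 2.082e37 = 1.676e3 J/m³.

1.676e3 J/m³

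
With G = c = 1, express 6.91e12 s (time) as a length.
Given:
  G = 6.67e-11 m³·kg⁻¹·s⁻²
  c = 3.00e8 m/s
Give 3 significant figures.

2.07e21 m

Time → length via c.
6.91e12 s × (c) = 2.07e21 m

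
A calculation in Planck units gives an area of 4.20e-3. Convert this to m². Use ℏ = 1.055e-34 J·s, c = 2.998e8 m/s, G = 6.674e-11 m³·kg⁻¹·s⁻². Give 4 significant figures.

1.097e-72 m²

One Planck area: A_P = ℏG/c³ = 2.613e-70 m².
4.20e-3 × 2.613e-70 m² = 1.097e-72 m²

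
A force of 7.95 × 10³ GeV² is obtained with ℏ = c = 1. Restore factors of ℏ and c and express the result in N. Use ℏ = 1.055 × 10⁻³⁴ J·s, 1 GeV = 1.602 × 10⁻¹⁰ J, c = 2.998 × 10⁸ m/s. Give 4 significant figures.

6.451 × 10⁹ N

Force is [E]/[L] = [E]²/(ℏc); restore (ℏc)⁻¹.
1 GeV² → 1/(ℏc) × (1 GeV in J)² = 8.114 × 10⁵ N.
Result: 7.95 × 10³ × 8.114 × 10⁵ = 6.451 × 10⁹ N.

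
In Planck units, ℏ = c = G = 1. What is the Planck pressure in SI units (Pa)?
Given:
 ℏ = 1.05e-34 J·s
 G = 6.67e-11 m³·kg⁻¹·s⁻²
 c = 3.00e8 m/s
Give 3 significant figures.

The unique combination of the constants set to 1 with dimensions of pressure is p_P = c⁷/(ℏG²).
  = 2.19e59 / 4.67e-55
  = 4.68e113 Pa

4.68e113 Pa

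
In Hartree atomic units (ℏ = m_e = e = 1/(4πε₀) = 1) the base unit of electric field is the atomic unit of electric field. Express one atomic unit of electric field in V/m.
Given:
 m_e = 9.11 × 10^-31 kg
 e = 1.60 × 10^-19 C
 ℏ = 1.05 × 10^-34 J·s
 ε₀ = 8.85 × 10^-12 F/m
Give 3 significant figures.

5.20 × 10^11 V/m

E_au = E_h/(e a₀) = m_e²e⁵/((4πε₀)³ℏ⁴)
E_h = 4.38 × 10^-18 J
a₀ = 5.26 × 10^-11 m
E_h/(e·a₀) = 5.20 × 10^11 V/m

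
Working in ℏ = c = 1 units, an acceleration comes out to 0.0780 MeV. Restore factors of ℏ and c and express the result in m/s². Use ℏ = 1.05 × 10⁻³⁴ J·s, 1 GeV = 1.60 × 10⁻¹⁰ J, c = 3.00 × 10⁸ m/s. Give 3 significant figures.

Acceleration is [L]/[T]² = c·[E]/ℏ.
1 GeV → c/ℏ × (1 GeV in J) = 4.57 × 10³² m/s².
Convert the energy scale: 0.0780 MeV = 7.80 × 10⁻⁵ GeV.
Result: 7.80 × 10⁻⁵ × 4.57 × 10³² = 3.57 × 10²⁸ m/s².

3.57 × 10²⁸ m/s²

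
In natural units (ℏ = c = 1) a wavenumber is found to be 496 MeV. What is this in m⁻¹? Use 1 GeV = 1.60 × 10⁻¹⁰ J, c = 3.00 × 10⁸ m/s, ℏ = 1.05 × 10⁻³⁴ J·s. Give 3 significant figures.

Inverse length is [E]/(ℏc).
1 GeV → 1/(ℏc) × (1 GeV in J) = 5.08 × 10¹⁵ m⁻¹.
Convert the energy scale: 496 MeV = 0.496 GeV.
Result: 0.496 × 5.08 × 10¹⁵ = 2.52 × 10¹⁵ m⁻¹.

2.52 × 10¹⁵ m⁻¹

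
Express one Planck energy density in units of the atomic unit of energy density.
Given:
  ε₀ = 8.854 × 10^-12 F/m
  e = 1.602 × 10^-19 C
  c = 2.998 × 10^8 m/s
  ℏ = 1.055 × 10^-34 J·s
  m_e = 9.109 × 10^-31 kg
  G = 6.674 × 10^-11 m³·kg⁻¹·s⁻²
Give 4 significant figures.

1.581 × 10^100

Planck energy density: u_P = c⁷/(ℏG²) = 4.632 × 10^113 J/m³
atomic unit of energy density: u_au = E_h/a₀³ = m_e⁴e¹⁰/((4πε₀)⁵ℏ⁸) = 2.929 × 10^13 J/m³
ratio = 4.632 × 10^113 / 2.929 × 10^13 = 1.581 × 10^100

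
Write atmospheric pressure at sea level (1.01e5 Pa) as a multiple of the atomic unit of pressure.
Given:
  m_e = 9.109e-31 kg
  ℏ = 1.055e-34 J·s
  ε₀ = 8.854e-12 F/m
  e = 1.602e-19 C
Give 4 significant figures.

atomic unit of pressure: P_au = E_h/a₀³ = m_e⁴e¹⁰/((4πε₀)⁵ℏ⁸) = 2.929e13 Pa.
1.01e5 / 2.929e13 = 3.448e-9

3.448e-9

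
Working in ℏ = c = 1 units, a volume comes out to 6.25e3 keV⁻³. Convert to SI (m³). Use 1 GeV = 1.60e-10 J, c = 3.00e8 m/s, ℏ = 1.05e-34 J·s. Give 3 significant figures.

Volume is [L]³ = [E]⁻³·(ℏc)³.
1 GeV⁻³ → (ℏc)³ × (1 GeV in J)⁻³ = 7.63e-48 m³.
Convert the energy scale: 6.25e3 keV⁻³ = 6.25e21 GeV⁻³.
Result: 6.25e21 × 7.63e-48 = 4.77e-26 m³.

4.77e-26 m³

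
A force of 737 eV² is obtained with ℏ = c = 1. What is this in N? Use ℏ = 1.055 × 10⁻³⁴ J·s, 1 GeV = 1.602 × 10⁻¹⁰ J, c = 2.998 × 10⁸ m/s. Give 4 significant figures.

5.980 × 10⁻¹⁰ N

Force is [E]/[L] = [E]²/(ℏc); restore (ℏc)⁻¹.
1 GeV² → 1/(ℏc) × (1 GeV in J)² = 8.114 × 10⁵ N.
Convert the energy scale: 737 eV² = 7.37 × 10⁻¹⁶ GeV².
Result: 7.37 × 10⁻¹⁶ × 8.114 × 10⁵ = 5.980 × 10⁻¹⁰ N.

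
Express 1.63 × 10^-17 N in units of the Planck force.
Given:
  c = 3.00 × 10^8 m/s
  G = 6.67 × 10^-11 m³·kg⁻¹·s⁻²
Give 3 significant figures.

Planck force: F_P = c⁴/G = 1.21 × 10^44 N.
1.63 × 10^-17 / 1.21 × 10^44 = 1.34 × 10^-61

1.34 × 10^-61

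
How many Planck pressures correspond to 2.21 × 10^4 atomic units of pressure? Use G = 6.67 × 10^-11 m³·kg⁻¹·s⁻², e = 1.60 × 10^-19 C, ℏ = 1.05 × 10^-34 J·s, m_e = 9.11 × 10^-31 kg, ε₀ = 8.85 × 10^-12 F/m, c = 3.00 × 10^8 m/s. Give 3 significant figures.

atomic unit of pressure: P_au = E_h/a₀³ = m_e⁴e¹⁰/((4πε₀)⁵ℏ⁸) = 3.01 × 10^13 Pa
Planck pressure: p_P = c⁷/(ℏG²) = 4.68 × 10^113 Pa
2.21 × 10^4 × 3.01 × 10^13 / 4.68 × 10^113 = 1.42 × 10^-96

1.42 × 10^-96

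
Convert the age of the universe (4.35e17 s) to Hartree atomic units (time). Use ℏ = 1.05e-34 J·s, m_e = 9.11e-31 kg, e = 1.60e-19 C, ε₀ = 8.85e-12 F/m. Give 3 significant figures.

1.81e34

atomic unit of time: τ_au = (4πε₀)²ℏ³/(m_e e⁴) = 2.40e-17 s.
4.35e17 / 2.40e-17 = 1.81e34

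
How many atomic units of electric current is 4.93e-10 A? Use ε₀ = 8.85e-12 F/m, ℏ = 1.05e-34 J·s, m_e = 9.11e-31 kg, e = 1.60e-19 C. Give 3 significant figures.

atomic unit of electric current: I_au = e E_h/ℏ = m_e e⁵/((4πε₀)²ℏ³) = 6.67e-3 A.
4.93e-10 / 6.67e-3 = 7.39e-8

7.39e-8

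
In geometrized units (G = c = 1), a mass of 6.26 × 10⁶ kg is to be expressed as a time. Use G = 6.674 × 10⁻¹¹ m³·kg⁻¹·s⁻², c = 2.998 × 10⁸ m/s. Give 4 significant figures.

1.550 × 10⁻²⁹ s

Mass → time via G/c³.
6.26 × 10⁶ kg × (G/c³) = 1.550 × 10⁻²⁹ s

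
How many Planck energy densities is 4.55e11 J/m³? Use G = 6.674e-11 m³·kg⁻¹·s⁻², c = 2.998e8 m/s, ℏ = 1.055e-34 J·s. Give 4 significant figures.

Planck energy density: u_P = c⁷/(ℏG²) = 4.632e113 J/m³.
4.55e11 / 4.632e113 = 9.822e-103

9.822e-103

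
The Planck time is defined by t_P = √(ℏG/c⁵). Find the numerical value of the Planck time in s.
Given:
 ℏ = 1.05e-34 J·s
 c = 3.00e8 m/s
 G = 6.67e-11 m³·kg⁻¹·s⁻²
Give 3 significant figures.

5.37e-44 s

t_P = √(ℏG/c⁵)
  = √(2.88e-87)
  = 5.37e-44 s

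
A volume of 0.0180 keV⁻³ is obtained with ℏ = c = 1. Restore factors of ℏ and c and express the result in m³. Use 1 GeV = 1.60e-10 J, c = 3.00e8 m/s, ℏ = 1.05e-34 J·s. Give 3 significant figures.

Volume is [L]³ = [E]⁻³·(ℏc)³.
1 GeV⁻³ → (ℏc)³ × (1 GeV in J)⁻³ = 7.63e-48 m³.
Convert the energy scale: 0.0180 keV⁻³ = 1.80e16 GeV⁻³.
Result: 1.80e16 × 7.63e-48 = 1.37e-31 m³.

1.37e-31 m³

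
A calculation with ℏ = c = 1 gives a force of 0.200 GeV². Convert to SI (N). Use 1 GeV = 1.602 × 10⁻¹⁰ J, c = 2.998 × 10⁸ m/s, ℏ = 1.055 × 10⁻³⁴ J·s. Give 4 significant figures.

Force is [E]/[L] = [E]²/(ℏc); restore (ℏc)⁻¹.
1 GeV² → 1/(ℏc) × (1 GeV in J)² = 8.114 × 10⁵ N.
Result: 0.200 × 8.114 × 10⁵ = 1.623 × 10⁵ N.

1.623 × 10⁵ N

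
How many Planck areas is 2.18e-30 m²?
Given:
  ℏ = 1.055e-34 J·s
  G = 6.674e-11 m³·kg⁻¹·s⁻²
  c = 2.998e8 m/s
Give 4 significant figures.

8.343e39

Planck area: A_P = ℏG/c³ = 2.613e-70 m².
2.18e-30 / 2.613e-70 = 8.343e39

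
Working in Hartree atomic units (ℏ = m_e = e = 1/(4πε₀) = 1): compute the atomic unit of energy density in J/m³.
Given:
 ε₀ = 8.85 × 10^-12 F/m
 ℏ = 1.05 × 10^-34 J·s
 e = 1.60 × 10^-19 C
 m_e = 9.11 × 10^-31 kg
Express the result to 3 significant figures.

Dimensional analysis gives u_au = E_h/a₀³ = m_e⁴e¹⁰/((4πε₀)⁵ℏ⁸).
E_h = 4.38 × 10^-18 J
a₀ = 5.26 × 10^-11 m
E_h/a₀³ = 3.01 × 10^13 J/m³

3.01 × 10^13 J/m³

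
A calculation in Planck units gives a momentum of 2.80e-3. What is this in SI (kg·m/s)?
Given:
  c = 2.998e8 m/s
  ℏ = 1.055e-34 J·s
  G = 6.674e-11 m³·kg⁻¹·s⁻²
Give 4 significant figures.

One Planck momentum: p_P = √(ℏc³/G) = 6.527 kg·m/s.
2.80e-3 × 6.527 kg·m/s = 0.01827 kg·m/s

0.01827 kg·m/s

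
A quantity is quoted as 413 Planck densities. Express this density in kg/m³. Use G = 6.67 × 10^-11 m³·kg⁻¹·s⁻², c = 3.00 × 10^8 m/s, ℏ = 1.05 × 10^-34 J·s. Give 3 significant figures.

2.15 × 10^99 kg/m³

One Planck density: ρ_P = c⁵/(ℏG²) = 5.20 × 10^96 kg/m³.
413 × 5.20 × 10^96 kg/m³ = 2.15 × 10^99 kg/m³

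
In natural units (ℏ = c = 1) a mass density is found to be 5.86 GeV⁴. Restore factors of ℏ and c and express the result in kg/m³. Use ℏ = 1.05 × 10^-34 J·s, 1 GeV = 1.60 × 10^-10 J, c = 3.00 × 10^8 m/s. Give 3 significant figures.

Mass density is [E]/(c²[L]³) = [E]⁴/(ℏ³c⁵).
1 GeV⁴ → 1/(ℏ³c⁵) × (1 GeV in J)⁴ = 2.33 × 10^20 kg/m³.
Result: 5.86 × 2.33 × 10^20 = 1.37 × 10^21 kg/m³.

1.37 × 10^21 kg/m³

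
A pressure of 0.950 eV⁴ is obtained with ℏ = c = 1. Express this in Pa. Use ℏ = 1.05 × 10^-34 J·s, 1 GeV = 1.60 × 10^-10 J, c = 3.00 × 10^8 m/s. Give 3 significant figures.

Pressure is [E]/[L]³ = [E]⁴/(ℏc)³.
1 GeV⁴ → 1/(ℏc)³ × (1 GeV in J)⁴ = 2.10 × 10^37 Pa.
Convert the energy scale: 0.950 eV⁴ = 9.50 × 10^-37 GeV⁴.
Result: 9.50 × 10^-37 × 2.10 × 10^37 = 19.9 Pa.

19.9 Pa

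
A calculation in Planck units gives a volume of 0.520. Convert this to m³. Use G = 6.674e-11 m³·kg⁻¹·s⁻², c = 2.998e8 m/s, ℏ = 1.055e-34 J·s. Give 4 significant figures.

2.196e-105 m³

One Planck volume: V_P = (ℏG/c³)^(3/2) = 4.224e-105 m³.
0.520 × 4.224e-105 m³ = 2.196e-105 m³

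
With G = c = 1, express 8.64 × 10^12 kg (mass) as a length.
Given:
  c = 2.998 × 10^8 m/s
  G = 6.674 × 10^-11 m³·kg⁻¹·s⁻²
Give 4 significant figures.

In G = c = 1 units mass has dimensions of length; the conversion factor is G/c².
8.64 × 10^12 kg × (G/c²) = 6.416 × 10^-15 m

6.416 × 10^-15 m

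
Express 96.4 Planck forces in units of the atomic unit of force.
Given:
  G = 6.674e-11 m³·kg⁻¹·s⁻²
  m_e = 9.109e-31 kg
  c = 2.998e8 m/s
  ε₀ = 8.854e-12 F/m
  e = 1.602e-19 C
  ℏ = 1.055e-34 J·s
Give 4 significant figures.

1.420e53

Planck force: F_P = c⁴/G = 1.210e44 N
atomic unit of force: F_au = E_h/a₀ = m_e²e⁶/((4πε₀)³ℏ⁴) = 8.220e-8 N
96.4 × 1.210e44 / 8.220e-8 = 1.420e53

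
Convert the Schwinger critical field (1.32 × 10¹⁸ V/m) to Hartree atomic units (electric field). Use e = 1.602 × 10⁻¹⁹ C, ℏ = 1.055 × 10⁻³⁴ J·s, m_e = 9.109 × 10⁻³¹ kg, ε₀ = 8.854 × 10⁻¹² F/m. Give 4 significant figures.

2.573 × 10⁶

atomic unit of electric field: E_au = E_h/(e a₀) = m_e²e⁵/((4πε₀)³ℏ⁴) = 5.131 × 10¹¹ V/m.
1.32 × 10¹⁸ / 5.131 × 10¹¹ = 2.573 × 10⁶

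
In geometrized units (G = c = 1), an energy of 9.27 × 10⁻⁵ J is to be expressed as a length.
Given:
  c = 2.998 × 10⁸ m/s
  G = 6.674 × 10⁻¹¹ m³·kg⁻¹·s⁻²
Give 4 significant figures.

7.658 × 10⁻⁴⁹ m

Energy → length via G/c⁴.
9.27 × 10⁻⁵ J × (G/c⁴) = 7.658 × 10⁻⁴⁹ m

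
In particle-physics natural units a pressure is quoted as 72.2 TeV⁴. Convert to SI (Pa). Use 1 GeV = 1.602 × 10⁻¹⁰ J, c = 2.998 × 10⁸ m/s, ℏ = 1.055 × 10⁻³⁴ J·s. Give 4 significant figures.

Pressure is [E]/[L]³ = [E]⁴/(ℏc)³.
1 GeV⁴ → 1/(ℏc)³ × (1 GeV in J)⁴ = 2.082 × 10³⁷ Pa.
Convert the energy scale: 72.2 TeV⁴ = 7.22 × 10¹³ GeV⁴.
Result: 7.22 × 10¹³ × 2.082 × 10³⁷ = 1.503 × 10⁵¹ Pa.

1.503 × 10⁵¹ Pa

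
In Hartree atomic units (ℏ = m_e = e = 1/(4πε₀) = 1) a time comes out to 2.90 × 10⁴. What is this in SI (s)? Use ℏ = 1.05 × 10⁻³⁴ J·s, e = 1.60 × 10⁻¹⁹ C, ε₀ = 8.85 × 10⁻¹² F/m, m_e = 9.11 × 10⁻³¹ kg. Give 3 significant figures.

One atomic unit of time: τ_au = (4πε₀)²ℏ³/(m_e e⁴) = 2.40 × 10⁻¹⁷ s.
2.90 × 10⁴ × 2.40 × 10⁻¹⁷ s = 6.95 × 10⁻¹³ s

6.95 × 10⁻¹³ s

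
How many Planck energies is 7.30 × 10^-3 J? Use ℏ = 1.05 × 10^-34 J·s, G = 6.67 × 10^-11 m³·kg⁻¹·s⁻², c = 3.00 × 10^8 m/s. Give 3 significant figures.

3.73 × 10^-12

Planck energy: E_P = √(ℏc⁵/G) = 1.96 × 10^9 J.
7.30 × 10^-3 / 1.96 × 10^9 = 3.73 × 10^-12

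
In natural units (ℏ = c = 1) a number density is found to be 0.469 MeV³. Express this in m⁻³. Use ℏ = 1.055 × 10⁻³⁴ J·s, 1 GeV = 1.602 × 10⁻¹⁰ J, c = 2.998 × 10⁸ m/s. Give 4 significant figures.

Number density is [L]⁻³ = [E]³/(ℏc)³.
1 GeV³ → 1/(ℏc)³ × (1 GeV in J)³ = 1.299 × 10⁴⁷ m⁻³.
Convert the energy scale: 0.469 MeV³ = 4.69 × 10⁻¹⁰ GeV³.
Result: 4.69 × 10⁻¹⁰ × 1.299 × 10⁴⁷ = 6.094 × 10³⁷ m⁻³.

6.094 × 10³⁷ m⁻³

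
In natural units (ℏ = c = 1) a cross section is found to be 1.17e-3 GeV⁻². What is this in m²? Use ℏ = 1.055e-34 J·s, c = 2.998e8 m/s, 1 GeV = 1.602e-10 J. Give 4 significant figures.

Area is [L]² = [E]⁻²·(ℏc)²; restore (ℏc)².
1 GeV⁻² → (ℏc)² × (1 GeV in J)⁻² = 3.898e-32 m².
Result: 1.17e-3 × 3.898e-32 = 4.561e-35 m².

4.561e-35 m²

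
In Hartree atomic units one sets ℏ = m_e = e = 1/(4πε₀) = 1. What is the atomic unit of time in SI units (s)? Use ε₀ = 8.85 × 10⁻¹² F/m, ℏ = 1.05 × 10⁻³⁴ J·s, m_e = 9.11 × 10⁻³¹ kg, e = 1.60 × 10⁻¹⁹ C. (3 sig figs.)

2.40 × 10⁻¹⁷ s

τ_au = (4πε₀)²ℏ³/(m_e e⁴)
E_h = 4.38 × 10⁻¹⁸ J
ℏ/E_h = 2.40 × 10⁻¹⁷ s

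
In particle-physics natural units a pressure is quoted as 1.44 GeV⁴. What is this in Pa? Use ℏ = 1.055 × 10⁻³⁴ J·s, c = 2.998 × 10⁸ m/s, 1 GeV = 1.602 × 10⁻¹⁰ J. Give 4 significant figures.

Pressure is [E]/[L]³ = [E]⁴/(ℏc)³.
1 GeV⁴ → 1/(ℏc)³ × (1 GeV in J)⁴ = 2.082 × 10³⁷ Pa.
Result: 1.44 × 2.082 × 10³⁷ = 2.998 × 10³⁷ Pa.

2.998 × 10³⁷ Pa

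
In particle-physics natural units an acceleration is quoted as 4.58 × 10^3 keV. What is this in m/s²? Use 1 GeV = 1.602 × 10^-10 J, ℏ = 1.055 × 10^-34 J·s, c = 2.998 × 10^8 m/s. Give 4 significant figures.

Acceleration is [L]/[T]² = c·[E]/ℏ.
1 GeV → c/ℏ × (1 GeV in J) = 4.552 × 10^32 m/s².
Convert the energy scale: 4.58 × 10^3 keV = 4.58 × 10^-3 GeV.
Result: 4.58 × 10^-3 × 4.552 × 10^32 = 2.085 × 10^30 m/s².

2.085 × 10^30 m/s²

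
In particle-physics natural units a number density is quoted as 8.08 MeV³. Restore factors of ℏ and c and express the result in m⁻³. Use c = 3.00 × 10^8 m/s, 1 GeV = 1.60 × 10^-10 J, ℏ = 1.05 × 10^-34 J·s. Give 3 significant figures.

1.06 × 10^39 m⁻³

Number density is [L]⁻³ = [E]³/(ℏc)³.
1 GeV³ → 1/(ℏc)³ × (1 GeV in J)³ = 1.31 × 10^47 m⁻³.
Convert the energy scale: 8.08 MeV³ = 8.08 × 10^-9 GeV³.
Result: 8.08 × 10^-9 × 1.31 × 10^47 = 1.06 × 10^39 m⁻³.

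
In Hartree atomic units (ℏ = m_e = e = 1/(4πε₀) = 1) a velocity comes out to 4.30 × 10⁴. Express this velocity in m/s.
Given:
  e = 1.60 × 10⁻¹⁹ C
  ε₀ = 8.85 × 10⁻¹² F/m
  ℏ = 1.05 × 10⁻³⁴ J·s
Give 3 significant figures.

One atomic unit of velocity: v_au = e²/(4πε₀ℏ) = 2.19 × 10⁶ m/s.
4.30 × 10⁴ × 2.19 × 10⁶ m/s = 9.43 × 10¹⁰ m/s

9.43 × 10¹⁰ m/s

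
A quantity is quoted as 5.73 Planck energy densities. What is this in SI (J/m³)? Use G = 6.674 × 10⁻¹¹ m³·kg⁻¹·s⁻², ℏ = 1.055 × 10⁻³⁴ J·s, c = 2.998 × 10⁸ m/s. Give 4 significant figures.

One Planck energy density: u_P = c⁷/(ℏG²) = 4.632 × 10¹¹³ J/m³.
5.73 × 4.632 × 10¹¹³ J/m³ = 2.654 × 10¹¹⁴ J/m³

2.654 × 10¹¹⁴ J/m³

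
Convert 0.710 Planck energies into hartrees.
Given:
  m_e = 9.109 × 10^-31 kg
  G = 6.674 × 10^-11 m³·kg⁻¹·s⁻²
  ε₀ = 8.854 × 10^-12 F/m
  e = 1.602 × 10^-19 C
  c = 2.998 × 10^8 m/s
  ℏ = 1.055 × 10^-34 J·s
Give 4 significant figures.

Planck energy: E_P = √(ℏc⁵/G) = 1.957 × 10^9 J
hartree: E_h = m_e e⁴/(4πε₀ℏ)² = 4.354 × 10^-18 J
0.710 × 1.957 × 10^9 / 4.354 × 10^-18 = 3.190 × 10^26

3.190 × 10^26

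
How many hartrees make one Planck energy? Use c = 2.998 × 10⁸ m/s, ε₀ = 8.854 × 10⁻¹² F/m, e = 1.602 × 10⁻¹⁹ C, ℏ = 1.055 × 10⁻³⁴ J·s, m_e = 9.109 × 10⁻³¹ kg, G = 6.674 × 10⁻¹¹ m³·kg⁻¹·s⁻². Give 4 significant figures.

Planck energy: E_P = √(ℏc⁵/G) = 1.957 × 10⁹ J
hartree: E_h = m_e e⁴/(4πε₀ℏ)² = 4.354 × 10⁻¹⁸ J
ratio = 1.957 × 10⁹ / 4.354 × 10⁻¹⁸ = 4.494 × 10²⁶

4.494 × 10²⁶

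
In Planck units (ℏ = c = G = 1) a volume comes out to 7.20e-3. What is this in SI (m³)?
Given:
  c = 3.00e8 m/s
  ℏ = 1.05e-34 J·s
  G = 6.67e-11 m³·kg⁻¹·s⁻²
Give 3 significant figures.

One Planck volume: V_P = (ℏG/c³)^(3/2) = 4.18e-105 m³.
7.20e-3 × 4.18e-105 m³ = 3.01e-107 m³

3.01e-107 m³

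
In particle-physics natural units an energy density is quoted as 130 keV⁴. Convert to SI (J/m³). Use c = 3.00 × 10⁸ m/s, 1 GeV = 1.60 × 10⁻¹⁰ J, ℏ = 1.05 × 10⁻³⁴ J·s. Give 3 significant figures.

2.73 × 10¹⁵ J/m³

[E]/[L]³ = [E]⁴/(ℏc)³; restore (ℏc)⁻³.
1 GeV⁴ → 1/(ℏc)³ × (1 GeV in J)⁴ = 2.10 × 10³⁷ J/m³.
Convert the energy scale: 130 keV⁴ = 1.30 × 10⁻²² GeV⁴.
Result: 1.30 × 10⁻²² × 2.10 × 10³⁷ = 2.73 × 10¹⁵ J/m³.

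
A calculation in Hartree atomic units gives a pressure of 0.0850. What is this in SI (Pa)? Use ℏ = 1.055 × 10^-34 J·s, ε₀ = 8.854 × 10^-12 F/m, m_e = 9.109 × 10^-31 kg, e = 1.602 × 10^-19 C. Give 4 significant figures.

2.490 × 10^12 Pa

One atomic unit of pressure: P_au = E_h/a₀³ = m_e⁴e¹⁰/((4πε₀)⁵ℏ⁸) = 2.929 × 10^13 Pa.
0.0850 × 2.929 × 10^13 Pa = 2.490 × 10^12 Pa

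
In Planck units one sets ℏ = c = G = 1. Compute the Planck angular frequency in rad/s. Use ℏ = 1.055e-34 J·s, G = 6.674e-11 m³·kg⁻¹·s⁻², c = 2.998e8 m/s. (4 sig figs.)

ω_P = √(c⁵/(ℏG))
  = √(3.440e86)
  = 1.855e43 rad/s

1.855e43 rad/s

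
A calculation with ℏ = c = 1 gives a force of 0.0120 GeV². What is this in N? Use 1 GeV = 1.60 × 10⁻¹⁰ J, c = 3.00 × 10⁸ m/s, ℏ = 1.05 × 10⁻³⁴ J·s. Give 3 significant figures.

9.75 × 10³ N

Force is [E]/[L] = [E]²/(ℏc); restore (ℏc)⁻¹.
1 GeV² → 1/(ℏc) × (1 GeV in J)² = 8.13 × 10⁵ N.
Result: 0.0120 × 8.13 × 10⁵ = 9.75 × 10³ N.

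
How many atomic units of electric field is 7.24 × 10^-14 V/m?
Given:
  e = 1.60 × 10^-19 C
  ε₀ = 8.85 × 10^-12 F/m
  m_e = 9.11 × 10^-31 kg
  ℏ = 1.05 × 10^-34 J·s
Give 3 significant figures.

atomic unit of electric field: E_au = E_h/(e a₀) = m_e²e⁵/((4πε₀)³ℏ⁴) = 5.20 × 10^11 V/m.
7.24 × 10^-14 / 5.20 × 10^11 = 1.39 × 10^-25

1.39 × 10^-25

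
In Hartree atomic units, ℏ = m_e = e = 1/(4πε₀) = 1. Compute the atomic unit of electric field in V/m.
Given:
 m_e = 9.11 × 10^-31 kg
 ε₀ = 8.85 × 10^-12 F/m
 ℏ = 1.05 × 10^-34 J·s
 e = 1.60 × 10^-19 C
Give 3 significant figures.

Dimensional analysis gives E_au = E_h/(e a₀) = m_e²e⁵/((4πε₀)³ℏ⁴).
E_h = 4.38 × 10^-18 J
a₀ = 5.26 × 10^-11 m
E_h/(e·a₀) = 5.20 × 10^11 V/m

5.20 × 10^11 V/m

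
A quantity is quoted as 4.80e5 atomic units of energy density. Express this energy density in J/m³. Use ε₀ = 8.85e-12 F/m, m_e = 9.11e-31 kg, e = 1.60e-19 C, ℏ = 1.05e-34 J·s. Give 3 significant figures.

One atomic unit of energy density: u_au = E_h/a₀³ = m_e⁴e¹⁰/((4πε₀)⁵ℏ⁸) = 3.01e13 J/m³.
4.80e5 × 3.01e13 J/m³ = 1.45e19 J/m³

1.45e19 J/m³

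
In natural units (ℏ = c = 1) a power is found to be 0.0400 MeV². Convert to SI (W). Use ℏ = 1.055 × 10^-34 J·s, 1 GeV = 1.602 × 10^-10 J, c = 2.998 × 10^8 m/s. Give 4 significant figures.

9.730 × 10^6 W

Power is [E]/[T] = [E]²/ℏ.
1 GeV² → 1/ℏ × (1 GeV in J)² = 2.433 × 10^14 W.
Convert the energy scale: 0.0400 MeV² = 4.00 × 10^-8 GeV².
Result: 4.00 × 10^-8 × 2.433 × 10^14 = 9.730 × 10^6 W.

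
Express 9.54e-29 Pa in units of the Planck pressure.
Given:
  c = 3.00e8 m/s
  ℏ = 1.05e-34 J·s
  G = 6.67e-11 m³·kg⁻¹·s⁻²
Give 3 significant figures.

Planck pressure: p_P = c⁷/(ℏG²) = 4.68e113 Pa.
9.54e-29 / 4.68e113 = 2.04e-142

2.04e-142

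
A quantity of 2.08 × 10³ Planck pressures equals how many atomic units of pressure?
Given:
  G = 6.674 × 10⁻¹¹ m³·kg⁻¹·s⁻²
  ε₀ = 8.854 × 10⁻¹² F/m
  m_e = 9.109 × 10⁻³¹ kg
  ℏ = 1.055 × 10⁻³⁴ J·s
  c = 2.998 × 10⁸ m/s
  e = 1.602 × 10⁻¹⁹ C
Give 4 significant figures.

3.289 × 10¹⁰³

Planck pressure: p_P = c⁷/(ℏG²) = 4.632 × 10¹¹³ Pa
atomic unit of pressure: P_au = E_h/a₀³ = m_e⁴e¹⁰/((4πε₀)⁵ℏ⁸) = 2.929 × 10¹³ Pa
2.08 × 10³ × 4.632 × 10¹¹³ / 2.929 × 10¹³ = 3.289 × 10¹⁰³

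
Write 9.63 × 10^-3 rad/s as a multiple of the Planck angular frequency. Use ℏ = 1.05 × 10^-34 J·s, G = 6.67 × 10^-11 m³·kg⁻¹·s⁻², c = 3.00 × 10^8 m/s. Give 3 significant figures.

5.17 × 10^-46

Planck angular frequency: ω_P = √(c⁵/(ℏG)) = 1.86 × 10^43 rad/s.
9.63 × 10^-3 / 1.86 × 10^43 = 5.17 × 10^-46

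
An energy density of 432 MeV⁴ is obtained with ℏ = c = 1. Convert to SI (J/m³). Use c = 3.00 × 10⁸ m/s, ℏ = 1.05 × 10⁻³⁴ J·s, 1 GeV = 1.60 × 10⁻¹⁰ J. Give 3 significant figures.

9.06 × 10²⁷ J/m³

[E]/[L]³ = [E]⁴/(ℏc)³; restore (ℏc)⁻³.
1 GeV⁴ → 1/(ℏc)³ × (1 GeV in J)⁴ = 2.10 × 10³⁷ J/m³.
Convert the energy scale: 432 MeV⁴ = 4.32 × 10⁻¹⁰ GeV⁴.
Result: 4.32 × 10⁻¹⁰ × 2.10 × 10³⁷ = 9.06 × 10²⁷ J/m³.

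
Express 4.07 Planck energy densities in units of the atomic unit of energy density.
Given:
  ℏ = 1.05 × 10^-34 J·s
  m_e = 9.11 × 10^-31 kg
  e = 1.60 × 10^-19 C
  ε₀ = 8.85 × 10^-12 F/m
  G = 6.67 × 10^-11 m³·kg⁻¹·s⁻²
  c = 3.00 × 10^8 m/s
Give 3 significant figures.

6.32 × 10^100

Planck energy density: u_P = c⁷/(ℏG²) = 4.68 × 10^113 J/m³
atomic unit of energy density: u_au = E_h/a₀³ = m_e⁴e¹⁰/((4πε₀)⁵ℏ⁸) = 3.01 × 10^13 J/m³
4.07 × 4.68 × 10^113 / 3.01 × 10^13 = 6.32 × 10^100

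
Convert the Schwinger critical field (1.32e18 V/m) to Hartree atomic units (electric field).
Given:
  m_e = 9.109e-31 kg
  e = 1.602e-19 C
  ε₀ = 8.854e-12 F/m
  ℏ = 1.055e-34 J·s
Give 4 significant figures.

2.573e6

atomic unit of electric field: E_au = E_h/(e a₀) = m_e²e⁵/((4πε₀)³ℏ⁴) = 5.131e11 V/m.
1.32e18 / 5.131e11 = 2.573e6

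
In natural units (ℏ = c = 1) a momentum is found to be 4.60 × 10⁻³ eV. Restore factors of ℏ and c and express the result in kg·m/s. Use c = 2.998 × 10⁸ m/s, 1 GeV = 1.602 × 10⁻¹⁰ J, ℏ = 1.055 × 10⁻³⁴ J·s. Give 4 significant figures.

2.458 × 10⁻³⁰ kg·m/s

Momentum is [E]/c; divide by c.
1 GeV → 1/c × (1 GeV in J) = 5.344 × 10⁻¹⁹ kg·m/s.
Convert the energy scale: 4.60 × 10⁻³ eV = 4.60 × 10⁻¹² GeV.
Result: 4.60 × 10⁻¹² × 5.344 × 10⁻¹⁹ = 2.458 × 10⁻³⁰ kg·m/s.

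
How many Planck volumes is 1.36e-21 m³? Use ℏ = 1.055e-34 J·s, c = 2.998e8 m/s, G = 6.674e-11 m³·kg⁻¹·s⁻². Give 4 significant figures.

3.220e83

Planck volume: V_P = (ℏG/c³)^(3/2) = 4.224e-105 m³.
1.36e-21 / 4.224e-105 = 3.220e83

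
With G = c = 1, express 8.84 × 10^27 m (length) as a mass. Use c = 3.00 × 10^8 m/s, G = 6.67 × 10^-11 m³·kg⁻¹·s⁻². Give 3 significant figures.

1.19 × 10^55 kg

Length → mass via c²/G.
8.84 × 10^27 m × (c²/G) = 1.19 × 10^55 kg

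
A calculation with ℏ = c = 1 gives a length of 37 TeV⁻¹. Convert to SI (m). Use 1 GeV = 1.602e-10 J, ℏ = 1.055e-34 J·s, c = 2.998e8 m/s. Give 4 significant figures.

A length is [E]⁻¹ in ℏ=c=1; restore one factor of ℏc.
1 GeV⁻¹ → ℏc × (1 GeV in J)⁻¹ = 1.974e-16 m.
Convert the energy scale: 37 TeV⁻¹ = 0.0370 GeV⁻¹.
Result: 0.0370 × 1.974e-16 = 7.305e-18 m.

7.305e-18 m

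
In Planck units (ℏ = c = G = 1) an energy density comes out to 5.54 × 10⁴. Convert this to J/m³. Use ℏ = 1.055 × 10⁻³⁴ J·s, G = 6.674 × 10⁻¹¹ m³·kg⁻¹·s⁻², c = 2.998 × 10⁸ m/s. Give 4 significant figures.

One Planck energy density: u_P = c⁷/(ℏG²) = 4.632 × 10¹¹³ J/m³.
5.54 × 10⁴ × 4.632 × 10¹¹³ J/m³ = 2.566 × 10¹¹⁸ J/m³

2.566 × 10¹¹⁸ J/m³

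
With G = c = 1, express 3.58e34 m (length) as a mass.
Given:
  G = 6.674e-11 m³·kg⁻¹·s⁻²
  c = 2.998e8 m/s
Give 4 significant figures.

4.821e61 kg

Length → mass via c²/G.
3.58e34 m × (c²/G) = 4.821e61 kg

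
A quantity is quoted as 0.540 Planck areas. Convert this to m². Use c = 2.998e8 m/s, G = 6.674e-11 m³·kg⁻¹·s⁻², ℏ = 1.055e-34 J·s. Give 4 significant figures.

1.411e-70 m²

One Planck area: A_P = ℏG/c³ = 2.613e-70 m².
0.540 × 2.613e-70 m² = 1.411e-70 m²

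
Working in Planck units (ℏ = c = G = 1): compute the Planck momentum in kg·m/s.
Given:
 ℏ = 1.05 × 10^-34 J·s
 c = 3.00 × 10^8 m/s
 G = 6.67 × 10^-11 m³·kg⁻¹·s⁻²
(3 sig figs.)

Dimensional analysis gives p_P = √(ℏc³/G).
  = √(42.5)
  = 6.52 kg·m/s

6.52 kg·m/s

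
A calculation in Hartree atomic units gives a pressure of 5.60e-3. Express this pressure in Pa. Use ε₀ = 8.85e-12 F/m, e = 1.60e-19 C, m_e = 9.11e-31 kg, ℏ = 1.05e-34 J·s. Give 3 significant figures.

1.69e11 Pa

One atomic unit of pressure: P_au = E_h/a₀³ = m_e⁴e¹⁰/((4πε₀)⁵ℏ⁸) = 3.01e13 Pa.
5.60e-3 × 3.01e13 Pa = 1.69e11 Pa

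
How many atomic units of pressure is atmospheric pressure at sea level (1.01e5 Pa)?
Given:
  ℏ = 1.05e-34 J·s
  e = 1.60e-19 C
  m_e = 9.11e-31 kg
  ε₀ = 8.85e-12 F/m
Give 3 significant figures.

3.35e-9

atomic unit of pressure: P_au = E_h/a₀³ = m_e⁴e¹⁰/((4πε₀)⁵ℏ⁸) = 3.01e13 Pa.
1.01e5 / 3.01e13 = 3.35e-9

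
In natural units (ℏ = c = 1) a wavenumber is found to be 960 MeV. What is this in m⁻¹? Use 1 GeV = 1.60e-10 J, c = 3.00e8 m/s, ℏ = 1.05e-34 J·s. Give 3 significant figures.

4.88e15 m⁻¹

Inverse length is [E]/(ℏc).
1 GeV → 1/(ℏc) × (1 GeV in J) = 5.08e15 m⁻¹.
Convert the energy scale: 960 MeV = 0.960 GeV.
Result: 0.960 × 5.08e15 = 4.88e15 m⁻¹.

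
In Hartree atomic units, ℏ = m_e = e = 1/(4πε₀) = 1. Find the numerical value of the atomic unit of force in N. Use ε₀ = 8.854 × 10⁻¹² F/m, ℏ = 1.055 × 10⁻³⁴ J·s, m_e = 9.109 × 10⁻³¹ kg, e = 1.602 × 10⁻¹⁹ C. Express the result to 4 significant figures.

8.220 × 10⁻⁸ N

The unique combination of the constants set to 1 with dimensions of force is F_au = E_h/a₀ = m_e²e⁶/((4πε₀)³ℏ⁴).
E_h = 4.354 × 10⁻¹⁸ J
a₀ = 5.297 × 10⁻¹¹ m
E_h/a₀ = 8.220 × 10⁻⁸ N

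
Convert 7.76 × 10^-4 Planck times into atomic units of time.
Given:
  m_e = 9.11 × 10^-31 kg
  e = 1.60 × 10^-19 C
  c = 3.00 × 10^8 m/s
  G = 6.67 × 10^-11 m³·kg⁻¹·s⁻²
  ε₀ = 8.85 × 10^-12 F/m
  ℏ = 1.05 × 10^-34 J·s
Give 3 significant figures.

Planck time: t_P = √(ℏG/c⁵) = 5.37 × 10^-44 s
atomic unit of time: τ_au = (4πε₀)²ℏ³/(m_e e⁴) = 2.40 × 10^-17 s
7.76 × 10^-4 × 5.37 × 10^-44 / 2.40 × 10^-17 = 1.74 × 10^-30

1.74 × 10^-30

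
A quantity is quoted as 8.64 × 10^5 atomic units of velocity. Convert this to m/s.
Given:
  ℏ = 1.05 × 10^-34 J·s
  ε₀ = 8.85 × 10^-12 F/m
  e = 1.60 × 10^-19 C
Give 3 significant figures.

1.89 × 10^12 m/s

One atomic unit of velocity: v_au = e²/(4πε₀ℏ) = 2.19 × 10^6 m/s.
8.64 × 10^5 × 2.19 × 10^6 m/s = 1.89 × 10^12 m/s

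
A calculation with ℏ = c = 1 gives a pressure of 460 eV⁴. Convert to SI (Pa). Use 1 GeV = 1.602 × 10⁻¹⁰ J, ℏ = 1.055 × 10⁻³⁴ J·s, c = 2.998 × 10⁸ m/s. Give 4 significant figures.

9.575 × 10³ Pa

Pressure is [E]/[L]³ = [E]⁴/(ℏc)³.
1 GeV⁴ → 1/(ℏc)³ × (1 GeV in J)⁴ = 2.082 × 10³⁷ Pa.
Convert the energy scale: 460 eV⁴ = 4.60 × 10⁻³⁴ GeV⁴.
Result: 4.60 × 10⁻³⁴ × 2.082 × 10³⁷ = 9.575 × 10³ Pa.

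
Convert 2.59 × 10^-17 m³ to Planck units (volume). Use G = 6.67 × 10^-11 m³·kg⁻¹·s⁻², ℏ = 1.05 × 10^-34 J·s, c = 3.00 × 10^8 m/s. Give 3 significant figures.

6.20 × 10^87

Planck volume: V_P = (ℏG/c³)^(3/2) = 4.18 × 10^-105 m³.
2.59 × 10^-17 / 4.18 × 10^-105 = 6.20 × 10^87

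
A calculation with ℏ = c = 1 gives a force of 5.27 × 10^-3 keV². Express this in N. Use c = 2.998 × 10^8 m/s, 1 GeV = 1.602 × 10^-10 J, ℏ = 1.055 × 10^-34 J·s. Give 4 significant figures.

Force is [E]/[L] = [E]²/(ℏc); restore (ℏc)⁻¹.
1 GeV² → 1/(ℏc) × (1 GeV in J)² = 8.114 × 10^5 N.
Convert the energy scale: 5.27 × 10^-3 keV² = 5.27 × 10^-15 GeV².
Result: 5.27 × 10^-15 × 8.114 × 10^5 = 4.276 × 10^-9 N.

4.276 × 10^-9 N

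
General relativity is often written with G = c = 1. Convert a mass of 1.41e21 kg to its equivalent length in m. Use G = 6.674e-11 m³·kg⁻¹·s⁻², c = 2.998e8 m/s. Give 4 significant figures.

In G = c = 1 units mass has dimensions of length; the conversion factor is G/c².
1.41e21 kg × (G/c²) = 1.047e-6 m

1.047e-6 m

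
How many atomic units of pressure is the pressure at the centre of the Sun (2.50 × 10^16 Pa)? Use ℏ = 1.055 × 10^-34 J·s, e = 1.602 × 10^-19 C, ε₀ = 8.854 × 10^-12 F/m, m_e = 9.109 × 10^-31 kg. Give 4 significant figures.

853.5

atomic unit of pressure: P_au = E_h/a₀³ = m_e⁴e¹⁰/((4πε₀)⁵ℏ⁸) = 2.929 × 10^13 Pa.
2.50 × 10^16 / 2.929 × 10^13 = 853.5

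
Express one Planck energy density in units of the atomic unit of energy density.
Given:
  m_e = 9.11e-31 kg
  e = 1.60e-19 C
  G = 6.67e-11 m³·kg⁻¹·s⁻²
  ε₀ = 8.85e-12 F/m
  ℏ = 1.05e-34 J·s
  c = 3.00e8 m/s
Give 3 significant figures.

1.55e100

Planck energy density: u_P = c⁷/(ℏG²) = 4.68e113 J/m³
atomic unit of energy density: u_au = E_h/a₀³ = m_e⁴e¹⁰/((4πε₀)⁵ℏ⁸) = 3.01e13 J/m³
ratio = 4.68e113 / 3.01e13 = 1.55e100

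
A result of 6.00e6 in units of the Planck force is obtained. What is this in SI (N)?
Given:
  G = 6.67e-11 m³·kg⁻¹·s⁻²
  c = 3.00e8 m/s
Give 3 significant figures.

7.29e50 N

One Planck force: F_P = c⁴/G = 1.21e44 N.
6.00e6 × 1.21e44 N = 7.29e50 N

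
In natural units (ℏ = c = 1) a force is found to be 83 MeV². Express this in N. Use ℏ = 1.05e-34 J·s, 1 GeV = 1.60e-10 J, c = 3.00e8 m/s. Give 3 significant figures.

67.5 N

Force is [E]/[L] = [E]²/(ℏc); restore (ℏc)⁻¹.
1 GeV² → 1/(ℏc) × (1 GeV in J)² = 8.13e5 N.
Convert the energy scale: 83 MeV² = 8.30e-5 GeV².
Result: 8.30e-5 × 8.13e5 = 67.5 N.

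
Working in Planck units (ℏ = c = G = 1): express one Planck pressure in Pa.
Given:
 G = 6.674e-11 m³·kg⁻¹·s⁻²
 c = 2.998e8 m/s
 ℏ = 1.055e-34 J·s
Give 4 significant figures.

4.632e113 Pa

The unique combination of the constants set to 1 with dimensions of pressure is p_P = c⁷/(ℏG²).
  = 2.177e59 / 4.699e-55
  = 4.632e113 Pa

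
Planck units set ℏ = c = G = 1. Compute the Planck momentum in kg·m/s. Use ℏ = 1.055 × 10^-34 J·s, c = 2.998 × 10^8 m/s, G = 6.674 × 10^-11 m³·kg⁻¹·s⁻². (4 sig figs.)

Dimensional analysis gives p_P = √(ℏc³/G).
  = √(42.60)
  = 6.527 kg·m/s

6.527 kg·m/s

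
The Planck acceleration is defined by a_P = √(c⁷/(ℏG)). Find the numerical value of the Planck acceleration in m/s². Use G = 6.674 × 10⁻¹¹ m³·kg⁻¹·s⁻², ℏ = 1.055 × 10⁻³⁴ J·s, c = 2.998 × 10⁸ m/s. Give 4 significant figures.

a_P = √(c⁷/(ℏG))
  = √(3.092 × 10¹⁰³)
  = 5.560 × 10⁵¹ m/s²

5.560 × 10⁵¹ m/s²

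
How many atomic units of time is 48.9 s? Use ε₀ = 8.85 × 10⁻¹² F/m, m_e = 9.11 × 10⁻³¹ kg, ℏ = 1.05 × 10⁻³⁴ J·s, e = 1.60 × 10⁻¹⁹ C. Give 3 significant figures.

atomic unit of time: τ_au = (4πε₀)²ℏ³/(m_e e⁴) = 2.40 × 10⁻¹⁷ s.
48.9 / 2.40 × 10⁻¹⁷ = 2.04 × 10¹⁸

2.04 × 10¹⁸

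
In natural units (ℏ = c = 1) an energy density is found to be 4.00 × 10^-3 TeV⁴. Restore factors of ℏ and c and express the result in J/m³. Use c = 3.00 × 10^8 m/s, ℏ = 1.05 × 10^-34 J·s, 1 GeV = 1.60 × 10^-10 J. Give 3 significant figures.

8.39 × 10^46 J/m³

[E]/[L]³ = [E]⁴/(ℏc)³; restore (ℏc)⁻³.
1 GeV⁴ → 1/(ℏc)³ × (1 GeV in J)⁴ = 2.10 × 10^37 J/m³.
Convert the energy scale: 4.00 × 10^-3 TeV⁴ = 4.00 × 10^9 GeV⁴.
Result: 4.00 × 10^9 × 2.10 × 10^37 = 8.39 × 10^46 J/m³.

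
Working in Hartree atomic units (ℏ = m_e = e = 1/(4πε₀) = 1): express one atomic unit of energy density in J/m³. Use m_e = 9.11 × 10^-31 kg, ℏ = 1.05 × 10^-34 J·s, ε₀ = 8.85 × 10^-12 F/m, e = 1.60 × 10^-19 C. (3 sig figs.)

Dimensional analysis gives u_au = E_h/a₀³ = m_e⁴e¹⁰/((4πε₀)⁵ℏ⁸).
E_h = 4.38 × 10^-18 J
a₀ = 5.26 × 10^-11 m
E_h/a₀³ = 3.01 × 10^13 J/m³

3.01 × 10^13 J/m³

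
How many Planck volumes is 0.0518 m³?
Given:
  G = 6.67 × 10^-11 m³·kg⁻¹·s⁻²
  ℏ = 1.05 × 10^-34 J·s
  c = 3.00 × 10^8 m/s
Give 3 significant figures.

1.24 × 10^103

Planck volume: V_P = (ℏG/c³)^(3/2) = 4.18 × 10^-105 m³.
0.0518 / 4.18 × 10^-105 = 1.24 × 10^103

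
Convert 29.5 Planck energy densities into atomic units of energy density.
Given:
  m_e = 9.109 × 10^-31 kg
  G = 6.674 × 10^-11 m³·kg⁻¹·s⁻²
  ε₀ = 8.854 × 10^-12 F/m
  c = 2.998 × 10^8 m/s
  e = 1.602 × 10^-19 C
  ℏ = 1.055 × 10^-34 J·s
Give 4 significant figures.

4.665 × 10^101

Planck energy density: u_P = c⁷/(ℏG²) = 4.632 × 10^113 J/m³
atomic unit of energy density: u_au = E_h/a₀³ = m_e⁴e¹⁰/((4πε₀)⁵ℏ⁸) = 2.929 × 10^13 J/m³
29.5 × 4.632 × 10^113 / 2.929 × 10^13 = 4.665 × 10^101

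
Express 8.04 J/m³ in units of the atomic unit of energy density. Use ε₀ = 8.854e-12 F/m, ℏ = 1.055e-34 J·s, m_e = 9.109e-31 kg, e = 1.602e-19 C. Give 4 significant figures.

atomic unit of energy density: u_au = E_h/a₀³ = m_e⁴e¹⁰/((4πε₀)⁵ℏ⁸) = 2.929e13 J/m³.
8.04 / 2.929e13 = 2.745e-13

2.745e-13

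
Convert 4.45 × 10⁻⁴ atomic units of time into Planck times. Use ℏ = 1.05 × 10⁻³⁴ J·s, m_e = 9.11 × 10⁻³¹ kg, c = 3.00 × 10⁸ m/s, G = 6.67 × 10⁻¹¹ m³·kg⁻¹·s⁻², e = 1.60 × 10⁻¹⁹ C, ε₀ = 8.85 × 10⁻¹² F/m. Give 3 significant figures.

atomic unit of time: τ_au = (4πε₀)²ℏ³/(m_e e⁴) = 2.40 × 10⁻¹⁷ s
Planck time: t_P = √(ℏG/c⁵) = 5.37 × 10⁻⁴⁴ s
4.45 × 10⁻⁴ × 2.40 × 10⁻¹⁷ / 5.37 × 10⁻⁴⁴ = 1.99 × 10²³

1.99 × 10²³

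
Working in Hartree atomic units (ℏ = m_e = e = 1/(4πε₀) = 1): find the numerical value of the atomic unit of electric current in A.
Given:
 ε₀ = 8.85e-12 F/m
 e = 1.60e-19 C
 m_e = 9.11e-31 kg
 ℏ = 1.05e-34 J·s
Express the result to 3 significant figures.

The unique combination of the constants set to 1 with dimensions of current is I_au = e E_h/ℏ = m_e e⁵/((4πε₀)²ℏ³).
E_h = 4.38e-18 J
e·E_h/ℏ = 6.67e-3 A

6.67e-3 A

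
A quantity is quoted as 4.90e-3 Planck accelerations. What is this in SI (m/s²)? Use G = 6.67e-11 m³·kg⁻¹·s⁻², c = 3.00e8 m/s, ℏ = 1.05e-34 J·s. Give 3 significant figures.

One Planck acceleration: a_P = √(c⁷/(ℏG)) = 5.59e51 m/s².
4.90e-3 × 5.59e51 m/s² = 2.74e49 m/s²

2.74e49 m/s²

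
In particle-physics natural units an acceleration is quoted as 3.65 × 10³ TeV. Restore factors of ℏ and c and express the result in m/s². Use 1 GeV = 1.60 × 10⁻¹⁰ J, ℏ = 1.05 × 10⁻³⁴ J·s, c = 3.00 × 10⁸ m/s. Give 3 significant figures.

1.67 × 10³⁹ m/s²

Acceleration is [L]/[T]² = c·[E]/ℏ.
1 GeV → c/ℏ × (1 GeV in J) = 4.57 × 10³² m/s².
Convert the energy scale: 3.65 × 10³ TeV = 3.65 × 10⁶ GeV.
Result: 3.65 × 10⁶ × 4.57 × 10³² = 1.67 × 10³⁹ m/s².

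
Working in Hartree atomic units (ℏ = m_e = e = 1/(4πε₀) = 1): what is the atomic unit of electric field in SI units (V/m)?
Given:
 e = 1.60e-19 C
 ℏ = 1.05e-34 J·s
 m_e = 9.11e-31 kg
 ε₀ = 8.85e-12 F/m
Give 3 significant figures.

5.20e11 V/m

Dimensional analysis gives E_au = E_h/(e a₀) = m_e²e⁵/((4πε₀)³ℏ⁴).
E_h = 4.38e-18 J
a₀ = 5.26e-11 m
E_h/(e·a₀) = 5.20e11 V/m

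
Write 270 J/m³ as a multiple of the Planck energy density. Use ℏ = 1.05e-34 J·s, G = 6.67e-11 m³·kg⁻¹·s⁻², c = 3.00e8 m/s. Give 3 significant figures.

Planck energy density: u_P = c⁷/(ℏG²) = 4.68e113 J/m³.
270 / 4.68e113 = 5.77e-112

5.77e-112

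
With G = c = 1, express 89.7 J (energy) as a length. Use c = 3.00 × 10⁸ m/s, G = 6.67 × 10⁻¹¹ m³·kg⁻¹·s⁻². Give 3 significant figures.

7.39 × 10⁻⁴³ m

Energy → length via G/c⁴.
89.7 J × (G/c⁴) = 7.39 × 10⁻⁴³ m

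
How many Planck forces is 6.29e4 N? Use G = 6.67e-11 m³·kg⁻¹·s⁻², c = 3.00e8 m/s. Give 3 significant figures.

Planck force: F_P = c⁴/G = 1.21e44 N.
6.29e4 / 1.21e44 = 5.18e-40

5.18e-40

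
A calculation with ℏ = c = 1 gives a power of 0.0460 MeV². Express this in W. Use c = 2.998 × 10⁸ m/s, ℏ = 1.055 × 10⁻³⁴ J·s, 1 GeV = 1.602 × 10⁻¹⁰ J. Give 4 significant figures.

Power is [E]/[T] = [E]²/ℏ.
1 GeV² → 1/ℏ × (1 GeV in J)² = 2.433 × 10¹⁴ W.
Convert the energy scale: 0.0460 MeV² = 4.60 × 10⁻⁸ GeV².
Result: 4.60 × 10⁻⁸ × 2.433 × 10¹⁴ = 1.119 × 10⁷ W.

1.119 × 10⁷ W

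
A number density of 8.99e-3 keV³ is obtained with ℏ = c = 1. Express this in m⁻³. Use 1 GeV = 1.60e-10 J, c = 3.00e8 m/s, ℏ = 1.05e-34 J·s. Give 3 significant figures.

Number density is [L]⁻³ = [E]³/(ℏc)³.
1 GeV³ → 1/(ℏc)³ × (1 GeV in J)³ = 1.31e47 m⁻³.
Convert the energy scale: 8.99e-3 keV³ = 8.99e-21 GeV³.
Result: 8.99e-21 × 1.31e47 = 1.18e27 m⁻³.

1.18e27 m⁻³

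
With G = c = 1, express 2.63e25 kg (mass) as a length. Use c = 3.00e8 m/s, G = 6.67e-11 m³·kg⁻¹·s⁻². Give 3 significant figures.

In G = c = 1 units mass has dimensions of length; the conversion factor is G/c².
2.63e25 kg × (G/c²) = 0.0195 m

0.0195 m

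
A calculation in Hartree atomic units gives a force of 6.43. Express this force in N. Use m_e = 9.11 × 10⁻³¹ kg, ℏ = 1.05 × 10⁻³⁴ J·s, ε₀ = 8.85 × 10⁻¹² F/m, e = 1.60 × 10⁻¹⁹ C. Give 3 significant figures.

One atomic unit of force: F_au = E_h/a₀ = m_e²e⁶/((4πε₀)³ℏ⁴) = 8.33 × 10⁻⁸ N.
6.43 × 8.33 × 10⁻⁸ N = 5.35 × 10⁻⁷ N

5.35 × 10⁻⁷ N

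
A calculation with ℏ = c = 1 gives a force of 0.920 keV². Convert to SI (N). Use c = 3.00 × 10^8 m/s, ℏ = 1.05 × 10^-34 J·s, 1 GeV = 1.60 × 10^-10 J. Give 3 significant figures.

Force is [E]/[L] = [E]²/(ℏc); restore (ℏc)⁻¹.
1 GeV² → 1/(ℏc) × (1 GeV in J)² = 8.13 × 10^5 N.
Convert the energy scale: 0.920 keV² = 9.20 × 10^-13 GeV².
Result: 9.20 × 10^-13 × 8.13 × 10^5 = 7.48 × 10^-7 N.

7.48 × 10^-7 N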